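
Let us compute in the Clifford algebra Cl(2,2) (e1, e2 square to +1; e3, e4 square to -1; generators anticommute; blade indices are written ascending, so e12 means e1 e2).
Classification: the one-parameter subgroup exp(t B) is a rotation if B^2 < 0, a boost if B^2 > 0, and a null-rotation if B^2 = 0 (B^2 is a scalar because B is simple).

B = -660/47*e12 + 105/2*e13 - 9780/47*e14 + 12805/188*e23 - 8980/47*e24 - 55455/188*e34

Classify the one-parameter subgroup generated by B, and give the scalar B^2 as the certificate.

B^2 term by term: the squares give (-660/47)^2*(e12)^2 + (105/2)^2*(e13)^2 + (-9780/47)^2*(e14)^2 + (12805/188)^2*(e23)^2 + (-8980/47)^2*(e24)^2 + (-55455/188)^2*(e34)^2 = 435600/2209*(-1) + 11025/4*(+1) + 95648400/2209*(+1) + 163968025/35344*(+1) + 80640400/2209*(+1) + 3075257025/35344*(-1) = -25/4 (each basis 2-blade squares to minus the product of its generators' squares); cross terms between blades sharing an index anticommute and cancel; the commuting (index-disjoint) pairs give grade-4 terms 2*c*c'*(blade product), which cancel blade by blade — e1234: 18300150/2209 + 942900/47 - 62616450/2209 = 0 — confirming B is simple. So B^2 = -25/4.
Answer: rotation, certificate B^2 = -25/4. No conjugation can change B^2 = -25/4; the sign gives the class.


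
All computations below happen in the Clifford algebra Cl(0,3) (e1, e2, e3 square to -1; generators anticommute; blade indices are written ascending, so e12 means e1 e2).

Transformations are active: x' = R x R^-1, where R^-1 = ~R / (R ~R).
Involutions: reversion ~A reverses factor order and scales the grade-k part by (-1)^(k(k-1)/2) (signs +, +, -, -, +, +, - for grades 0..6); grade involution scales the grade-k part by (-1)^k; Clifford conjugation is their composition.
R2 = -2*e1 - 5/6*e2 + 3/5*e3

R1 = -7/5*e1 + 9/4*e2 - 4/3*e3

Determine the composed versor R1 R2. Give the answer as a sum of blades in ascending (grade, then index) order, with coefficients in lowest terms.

Distribute over the terms of R1 (each basis-blade product reordered to ascending indices, repeated generators contracted through their squares):
(-7/5*e1) R2 = -14/5 + 7/6*e12 - 21/25*e13
(9/4*e2) R2 = 15/8 + 9/2*e12 + 27/20*e23
(-4/3*e3) R2 = 4/5 - 8/3*e13 - 10/9*e23
Summing the partial products and collecting blades:
Answer: -1/8 + 17/3*e12 - 263/75*e13 + 43/180*e23


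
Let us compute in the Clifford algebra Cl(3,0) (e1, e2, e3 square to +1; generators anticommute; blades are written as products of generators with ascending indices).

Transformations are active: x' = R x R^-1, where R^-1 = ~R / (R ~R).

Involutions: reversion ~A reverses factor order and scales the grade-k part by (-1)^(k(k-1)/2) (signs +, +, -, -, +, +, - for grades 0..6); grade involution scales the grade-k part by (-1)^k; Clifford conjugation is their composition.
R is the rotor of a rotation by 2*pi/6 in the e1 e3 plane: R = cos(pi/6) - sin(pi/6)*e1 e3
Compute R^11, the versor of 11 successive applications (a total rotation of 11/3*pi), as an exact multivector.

The rotor phase is half the rotation angle and phases add under composition, so 11 steps in the e1 e3 plane accumulate phase 11*(pi/6) = 11*pi/6: R^11 = cos(11*pi/6) - sin(11*pi/6)*e1 e3.
cos(11*pi/6) = sqrt(3)/2 and sin(11*pi/6) = -1/2, so R^11 = sqrt(3)/2 + 1/2*e1 e3. The net rotation is 5/3*pi (after discarding 1 full turn, each of which contributes a factor -1 to the rotor); the rotor keeps the half-angle phase exactly.
Answer: sqrt(3)/2 + 1/2*e1 e3


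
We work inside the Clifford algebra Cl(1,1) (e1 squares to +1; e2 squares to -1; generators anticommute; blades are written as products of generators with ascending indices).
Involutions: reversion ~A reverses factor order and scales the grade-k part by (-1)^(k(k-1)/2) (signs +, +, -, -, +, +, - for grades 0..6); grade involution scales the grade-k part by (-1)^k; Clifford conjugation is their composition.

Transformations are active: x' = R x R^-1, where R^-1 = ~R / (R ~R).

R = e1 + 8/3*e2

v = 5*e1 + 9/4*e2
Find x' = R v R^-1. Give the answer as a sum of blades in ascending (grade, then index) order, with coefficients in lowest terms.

~R = e1 + 8/3*e2, and R ~R = -55/9, so R^-1 = ~R / (-55/9).
R v = -1 - 133/12*e1 e2
Answer: -257/55*e1 - 303/220*e2


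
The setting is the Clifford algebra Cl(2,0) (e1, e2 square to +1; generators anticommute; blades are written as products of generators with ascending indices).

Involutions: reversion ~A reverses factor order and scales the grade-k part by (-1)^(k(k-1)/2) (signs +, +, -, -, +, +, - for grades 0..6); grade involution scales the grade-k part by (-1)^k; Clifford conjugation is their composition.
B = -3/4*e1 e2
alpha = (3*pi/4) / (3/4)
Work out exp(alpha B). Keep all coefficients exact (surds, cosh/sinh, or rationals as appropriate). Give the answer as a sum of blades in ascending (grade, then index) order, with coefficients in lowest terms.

B^2 = (-3/4)^2*(e1 e2)^2 = 9/16*(-1) = -9/16 (a basis 2-blade squares to minus the product of its generators' squares).
B^2 = -9/16 — the series telescopes trigonometrically here: l = 3/4, alpha*l = 3*pi/4, so exp(alpha B) = cos(3*pi/4) + (sin(3*pi/4)/(3/4))*B = -sqrt(2)/2 + (2*sqrt(2)/3)*B.
Answer: -sqrt(2)/2 - sqrt(2)/2*e1 e2


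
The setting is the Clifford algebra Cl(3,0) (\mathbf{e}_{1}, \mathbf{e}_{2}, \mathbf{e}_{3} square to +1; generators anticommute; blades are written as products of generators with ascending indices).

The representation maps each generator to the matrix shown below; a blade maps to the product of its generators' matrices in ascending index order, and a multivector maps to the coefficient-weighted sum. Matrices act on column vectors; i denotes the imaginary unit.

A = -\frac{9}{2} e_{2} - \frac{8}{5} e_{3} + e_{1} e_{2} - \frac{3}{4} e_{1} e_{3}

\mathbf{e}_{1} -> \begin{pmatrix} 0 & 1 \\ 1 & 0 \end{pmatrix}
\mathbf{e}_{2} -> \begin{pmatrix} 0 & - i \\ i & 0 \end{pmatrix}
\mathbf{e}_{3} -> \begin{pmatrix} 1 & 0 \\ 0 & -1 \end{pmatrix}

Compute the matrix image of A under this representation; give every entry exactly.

Bivector images (products of the table entries): rho(e_{1} e_{2}) = rho(\mathbf{e}_{1})rho(\mathbf{e}_{2}) = \begin{pmatrix} i & 0 \\ 0 & - i \end{pmatrix}; rho(e_{1} e_{3}) = rho(\mathbf{e}_{1})rho(\mathbf{e}_{3}) = \begin{pmatrix} 0 & -1 \\ 1 & 0 \end{pmatrix}.
M = (-\frac{9}{2})*rho(e_{2}) + (-\frac{8}{5})*rho(e_{3}) + (1)*rho(e_{1} e_{2}) + (-\frac{3}{4})*rho(e_{1} e_{3}), summed entrywise:
Answer: \begin{pmatrix} - \frac{8}{5} + i & \frac{3}{4} + \frac{9 i}{2} \\ - \frac{3}{4} - \frac{9 i}{2} & \frac{8}{5} - i \end{pmatrix}


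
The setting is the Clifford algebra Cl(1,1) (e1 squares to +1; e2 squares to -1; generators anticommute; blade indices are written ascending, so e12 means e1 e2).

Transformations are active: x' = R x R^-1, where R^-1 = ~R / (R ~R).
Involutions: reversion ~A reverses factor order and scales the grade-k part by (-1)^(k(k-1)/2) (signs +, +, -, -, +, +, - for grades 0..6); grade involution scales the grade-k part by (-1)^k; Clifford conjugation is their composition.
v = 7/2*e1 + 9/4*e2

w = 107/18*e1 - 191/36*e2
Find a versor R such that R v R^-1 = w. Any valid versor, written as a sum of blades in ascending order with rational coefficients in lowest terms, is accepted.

Since q(v) = q(w) = 115/16, the sum R = v + w = 85/9*e1 - 55/18*e2 does the job whenever invertible.
Answer: 85/9*e1 - 55/18*e2


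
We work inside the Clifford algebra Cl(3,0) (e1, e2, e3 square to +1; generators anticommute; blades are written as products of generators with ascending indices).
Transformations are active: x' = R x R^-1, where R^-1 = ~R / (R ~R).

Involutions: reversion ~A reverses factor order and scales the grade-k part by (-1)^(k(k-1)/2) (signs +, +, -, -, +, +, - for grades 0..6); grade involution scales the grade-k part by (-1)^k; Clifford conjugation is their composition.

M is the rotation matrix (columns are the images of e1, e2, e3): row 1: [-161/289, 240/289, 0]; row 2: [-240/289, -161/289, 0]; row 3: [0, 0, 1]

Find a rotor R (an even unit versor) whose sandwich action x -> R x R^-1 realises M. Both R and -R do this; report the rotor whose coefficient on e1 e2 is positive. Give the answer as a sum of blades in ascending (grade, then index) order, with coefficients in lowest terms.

Method: write R = a + b12*e1 e2 + b13*e1 e3 + b23*e2 e3 with a^2 + b12^2 + b13^2 + b23^2 = 1 (so R^-1 = ~R). Expanding the columns R e_j ~R gives tr M = 4a^2 - 1 and, from the antisymmetric part, M21 - M12 = -4a*b12, M13 - M31 = 4a*b13, M32 - M23 = -4a*b23.
Here tr M = -33/289, so a^2 = (1 + tr M)/4 = 64/289 and a = ±8/17. Taking a = 8/17: M21 - M12 = -480/289, M13 - M31 = 0, M32 - M23 = 0, giving b12 = 15/17, b13 = 0, b23 = 0, i.e. R = 8/17 + 15/17*e1 e2.
Its e1 e2 coefficient is already positive.
Answer: 8/17 + 15/17*e1 e2. Sheet selection: the two-to-one cover makes ±R indistinguishable at the matrix level (trace -33/289), so uniqueness comes from the required sign on e1 e2.


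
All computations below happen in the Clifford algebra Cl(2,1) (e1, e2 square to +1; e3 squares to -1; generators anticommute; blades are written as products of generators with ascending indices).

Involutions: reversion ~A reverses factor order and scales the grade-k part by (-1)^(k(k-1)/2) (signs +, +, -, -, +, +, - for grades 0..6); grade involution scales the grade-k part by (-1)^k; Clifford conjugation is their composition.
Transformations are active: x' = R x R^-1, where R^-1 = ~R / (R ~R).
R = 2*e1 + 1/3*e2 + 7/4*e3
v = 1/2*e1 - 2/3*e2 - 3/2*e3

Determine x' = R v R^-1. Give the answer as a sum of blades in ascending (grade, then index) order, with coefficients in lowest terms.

~R = 2*e1 + 1/3*e2 + 7/4*e3, and R ~R = 151/144, so R^-1 = ~R / (151/144).
R v = 245/72 - 3/2*e1 e2 - 31/8*e1 e3 + 2/3*e2 e3
Answer: 3769/302*e1 + 1282/453*e2 + 3883/302*e3


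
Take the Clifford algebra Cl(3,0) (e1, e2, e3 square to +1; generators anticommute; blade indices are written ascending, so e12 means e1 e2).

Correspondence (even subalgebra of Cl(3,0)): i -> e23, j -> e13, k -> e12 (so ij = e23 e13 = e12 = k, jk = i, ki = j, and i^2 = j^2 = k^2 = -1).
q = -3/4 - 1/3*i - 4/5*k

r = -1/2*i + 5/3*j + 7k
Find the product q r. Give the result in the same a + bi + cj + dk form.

In blades: q = -3/4 - 4/5*e12 - 1/3*e23, r = 7*e12 + 5/3*e13 - 1/2*e23.
Distribute q over r term by term (generator squares from the signature, products reordered to ascending indices): (-3/4)*r = -21/4*e12 - 5/4*e13 + 3/8*e23; (-4/5*e12)*r = 28/5 + 2/5*e13 + 4/3*e23; (-1/3*e23)*r = -1/6 - 5/9*e12 + 7/3*e13.
Sum: 163/30 - 209/36*e12 + 89/60*e13 + 41/24*e23; translating back through the correspondence:
Answer: 163/30 + 41/24*i + 89/60*j - 209/36*k


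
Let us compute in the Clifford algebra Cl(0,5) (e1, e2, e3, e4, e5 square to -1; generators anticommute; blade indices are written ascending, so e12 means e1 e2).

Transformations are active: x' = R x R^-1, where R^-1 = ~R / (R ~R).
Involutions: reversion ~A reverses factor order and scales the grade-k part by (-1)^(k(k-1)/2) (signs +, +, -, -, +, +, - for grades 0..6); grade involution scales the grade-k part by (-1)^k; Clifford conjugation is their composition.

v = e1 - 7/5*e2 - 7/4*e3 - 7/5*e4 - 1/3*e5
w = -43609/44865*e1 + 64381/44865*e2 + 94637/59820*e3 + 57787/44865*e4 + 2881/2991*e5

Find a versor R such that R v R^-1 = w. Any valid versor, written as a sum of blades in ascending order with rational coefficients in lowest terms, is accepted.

A norm check does it: q(v) = q(w) = -29137/3600, hence R = v + w = 1256/44865*e1 + 314/8973*e2 - 2512/14955*e3 - 5024/44865*e4 + 628/997*e5 realises the map — parallel part kept, (v - w)/2 negated, v carried to w.
Answer: 1256/44865*e1 + 314/8973*e2 - 2512/14955*e3 - 5024/44865*e4 + 628/997*e5


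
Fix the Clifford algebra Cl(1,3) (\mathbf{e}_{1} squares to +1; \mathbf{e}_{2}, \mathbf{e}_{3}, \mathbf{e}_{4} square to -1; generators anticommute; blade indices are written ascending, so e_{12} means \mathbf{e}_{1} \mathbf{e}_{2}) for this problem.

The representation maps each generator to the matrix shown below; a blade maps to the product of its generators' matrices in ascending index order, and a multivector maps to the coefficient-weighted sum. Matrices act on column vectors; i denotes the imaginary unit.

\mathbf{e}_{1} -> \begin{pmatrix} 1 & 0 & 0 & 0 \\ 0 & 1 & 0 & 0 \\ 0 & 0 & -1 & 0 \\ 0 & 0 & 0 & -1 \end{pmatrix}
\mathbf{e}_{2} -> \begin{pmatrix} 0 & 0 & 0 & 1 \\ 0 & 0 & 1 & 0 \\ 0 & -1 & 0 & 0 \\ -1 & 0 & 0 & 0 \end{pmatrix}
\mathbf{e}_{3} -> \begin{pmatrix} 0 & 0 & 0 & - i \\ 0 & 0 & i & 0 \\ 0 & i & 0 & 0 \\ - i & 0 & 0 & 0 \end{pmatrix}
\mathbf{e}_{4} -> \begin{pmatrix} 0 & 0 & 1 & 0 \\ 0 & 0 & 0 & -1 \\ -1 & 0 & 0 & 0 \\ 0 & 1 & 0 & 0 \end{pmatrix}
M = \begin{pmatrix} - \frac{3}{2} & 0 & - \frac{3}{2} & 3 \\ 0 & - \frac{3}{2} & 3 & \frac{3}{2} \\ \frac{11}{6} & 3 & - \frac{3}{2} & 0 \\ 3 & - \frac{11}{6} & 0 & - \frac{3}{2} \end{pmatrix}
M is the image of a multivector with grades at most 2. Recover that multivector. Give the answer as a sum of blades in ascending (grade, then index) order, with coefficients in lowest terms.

Method: the blade images are trace-orthogonal — tr(rho(e_A) rho(e_B)^-1) = 4 if A = B and 0 otherwise — and rho(e_A)^-1 = (e_A)^2 * rho(e_A) with (e_A)^2 = +1 or -1, so the coefficient of e_A in the preimage is (e_A)^2 * tr(M rho(e_A))/4.
Nonzero projections over blades of grade <= 2: 1: (1)^2 = +1, tr(M 1) = -6, coefficient -\frac{3}{2}; e_{4}: (e_{4})^2 = -1, tr(M rho(e_{4})) = \frac{20}{3}, coefficient -\frac{5}{3}; e_{12}: (e_{12})^2 = +1, tr(M rho(e_{12})) = 12, coefficient 3; e_{14}: (e_{14})^2 = +1, tr(M rho(e_{14})) = \frac{2}{3}, coefficient \frac{1}{6}. Every other blade of grade <= 2 projects to 0.
Answer: -\frac{3}{2} - \frac{5}{3} e_{4} + 3 e_{12} + \frac{1}{6} e_{14}


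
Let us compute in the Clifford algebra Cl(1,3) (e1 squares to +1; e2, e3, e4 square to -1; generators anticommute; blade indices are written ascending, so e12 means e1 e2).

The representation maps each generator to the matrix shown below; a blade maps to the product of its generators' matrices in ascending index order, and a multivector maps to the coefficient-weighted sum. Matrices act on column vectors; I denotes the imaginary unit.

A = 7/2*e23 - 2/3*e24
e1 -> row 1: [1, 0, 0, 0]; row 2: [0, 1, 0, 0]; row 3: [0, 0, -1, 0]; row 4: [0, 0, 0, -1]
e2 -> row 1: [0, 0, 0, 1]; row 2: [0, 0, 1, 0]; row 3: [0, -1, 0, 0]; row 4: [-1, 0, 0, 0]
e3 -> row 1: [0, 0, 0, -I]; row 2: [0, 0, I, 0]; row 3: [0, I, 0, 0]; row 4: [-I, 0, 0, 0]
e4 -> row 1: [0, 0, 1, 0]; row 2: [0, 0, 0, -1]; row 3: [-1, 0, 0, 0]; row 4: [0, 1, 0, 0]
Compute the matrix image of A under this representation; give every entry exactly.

Bivector images (products of the table entries): rho(e23) = rho(e2)rho(e3) = row 1: [-I, 0, 0, 0]; row 2: [0, I, 0, 0]; row 3: [0, 0, -I, 0]; row 4: [0, 0, 0, I]; rho(e24) = rho(e2)rho(e4) = row 1: [0, 1, 0, 0]; row 2: [-1, 0, 0, 0]; row 3: [0, 0, 0, 1]; row 4: [0, 0, -1, 0].
M = (7/2)*rho(e23) + (-2/3)*rho(e24), summed entrywise:
Answer: row 1: [-7*I/2, -2/3, 0, 0]; row 2: [2/3, 7*I/2, 0, 0]; row 3: [0, 0, -7*I/2, -2/3]; row 4: [0, 0, 2/3, 7*I/2]


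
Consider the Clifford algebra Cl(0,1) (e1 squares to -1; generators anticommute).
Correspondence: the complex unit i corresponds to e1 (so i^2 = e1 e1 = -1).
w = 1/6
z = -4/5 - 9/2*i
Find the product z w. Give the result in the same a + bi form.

In blades: z = -4/5 - 9/2*e1, w = 1/6.
Distribute z over w term by term (generator squares from the signature, products reordered to ascending indices): (-4/5)*w = -2/15; (-9/2*e1)*w = -3/4*e1.
Sum: -2/15 - 3/4*e1; translating back through the correspondence:
Answer: -2/15 - 3/4*i


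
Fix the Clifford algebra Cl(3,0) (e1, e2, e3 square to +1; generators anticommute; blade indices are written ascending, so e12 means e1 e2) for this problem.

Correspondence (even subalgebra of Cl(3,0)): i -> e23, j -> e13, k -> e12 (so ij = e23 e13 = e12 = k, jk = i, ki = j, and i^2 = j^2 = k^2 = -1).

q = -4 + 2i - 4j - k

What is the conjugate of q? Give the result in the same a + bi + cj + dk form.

In blades: q = -4 - e12 - 4*e13 + 2*e23.
Quaternion conjugation is reversion on the even subalgebra: the scalar is fixed and every grade-2 blade flips sign, giving -4 + e12 + 4*e13 - 2*e23; translating back:
Answer: -4 - 2i + 4j + k


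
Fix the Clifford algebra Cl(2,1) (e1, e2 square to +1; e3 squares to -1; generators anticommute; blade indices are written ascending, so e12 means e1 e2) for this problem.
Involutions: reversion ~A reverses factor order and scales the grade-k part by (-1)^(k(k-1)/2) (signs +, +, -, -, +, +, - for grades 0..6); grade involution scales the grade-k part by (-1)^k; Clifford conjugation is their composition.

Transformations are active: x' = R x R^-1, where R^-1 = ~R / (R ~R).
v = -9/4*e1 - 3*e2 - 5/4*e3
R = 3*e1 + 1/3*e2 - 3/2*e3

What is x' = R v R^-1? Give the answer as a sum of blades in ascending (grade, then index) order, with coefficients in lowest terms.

~R = 3*e1 + 1/3*e2 - 3/2*e3, and R ~R = 247/36, so R^-1 = ~R / (247/36).
R v = -77/8 - 33/4*e12 - 57/8*e13 - 59/12*e23
Answer: -6093/988*e1 + 510/247*e2 + 5393/988*e3


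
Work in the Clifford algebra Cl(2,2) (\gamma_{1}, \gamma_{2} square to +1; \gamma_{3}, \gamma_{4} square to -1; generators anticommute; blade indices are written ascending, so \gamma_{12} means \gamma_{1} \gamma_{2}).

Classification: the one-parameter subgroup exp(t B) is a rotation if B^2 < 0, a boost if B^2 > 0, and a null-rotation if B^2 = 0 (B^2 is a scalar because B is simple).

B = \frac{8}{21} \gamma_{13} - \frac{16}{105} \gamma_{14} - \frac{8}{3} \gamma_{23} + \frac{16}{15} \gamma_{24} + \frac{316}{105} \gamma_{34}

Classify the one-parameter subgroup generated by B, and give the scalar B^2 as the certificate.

B^2 term by term: the squares give (\frac{8}{21})^2*(\gamma_{13})^2 + (-\frac{16}{105})^2*(\gamma_{14})^2 + (-\frac{8}{3})^2*(\gamma_{23})^2 + (\frac{16}{15})^2*(\gamma_{24})^2 + (\frac{316}{105})^2*(\gamma_{34})^2 = \frac{64}{441}*(+1) + \frac{256}{11025}*(+1) + \frac{64}{9}*(+1) + \frac{256}{225}*(+1) + \frac{99856}{11025}*(-1) = -\frac{16}{25} (each basis 2-blade squares to minus the product of its generators' squares); cross terms between blades sharing an index anticommute and cancel; the commuting (index-disjoint) pairs give grade-4 terms 2*c*c'*(blade product), which cancel blade by blade — \gamma_{1234}: -\frac{256}{315} + \frac{256}{315} = 0 — confirming B is simple. So B^2 = -\frac{16}{25}.
Answer: rotation, certificate B^2 = -\frac{16}{25}. One invariant decides it: the square -\frac{16}{25} survives every conjugation, and its sign is exactly the classification.


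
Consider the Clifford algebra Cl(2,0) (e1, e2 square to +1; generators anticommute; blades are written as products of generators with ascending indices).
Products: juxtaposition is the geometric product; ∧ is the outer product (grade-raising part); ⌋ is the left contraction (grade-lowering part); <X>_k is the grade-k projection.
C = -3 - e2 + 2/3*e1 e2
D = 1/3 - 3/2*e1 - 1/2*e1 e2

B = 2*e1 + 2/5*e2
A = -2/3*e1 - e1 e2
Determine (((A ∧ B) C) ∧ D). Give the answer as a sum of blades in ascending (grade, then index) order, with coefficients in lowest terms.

step 1: -4/15*e1 e2
step 2: 8/45 + 4/15*e1 + 4/5*e1 e2
step 3: 8/135 - 8/45*e1 + 8/45*e1 e2
Answer: 8/135 - 8/45*e1 + 8/45*e1 e2


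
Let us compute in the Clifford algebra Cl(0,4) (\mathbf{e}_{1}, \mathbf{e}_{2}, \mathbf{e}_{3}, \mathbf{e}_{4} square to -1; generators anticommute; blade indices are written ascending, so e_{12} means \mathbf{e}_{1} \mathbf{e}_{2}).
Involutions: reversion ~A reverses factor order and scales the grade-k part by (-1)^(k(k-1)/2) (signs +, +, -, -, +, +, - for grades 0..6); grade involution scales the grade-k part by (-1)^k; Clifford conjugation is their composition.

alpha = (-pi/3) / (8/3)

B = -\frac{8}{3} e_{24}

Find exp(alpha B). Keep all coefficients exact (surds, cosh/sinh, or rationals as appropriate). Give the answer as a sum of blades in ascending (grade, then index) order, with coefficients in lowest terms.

B^2 = (-\frac{8}{3})^2*(e_{24})^2 = \frac{64}{9}*(-1) = -\frac{64}{9} (a basis 2-blade squares to minus the product of its generators' squares).
B^2 = -\frac{64}{9} — since the square is negative, the closed form is circular: l = \frac{8}{3}, alpha*l = - \frac{\pi}{3}, so exp(alpha B) = cos(- \frac{\pi}{3}) + (sin(- \frac{\pi}{3})/(\frac{8}{3}))*B = \frac{1}{2} + (- \frac{3 \sqrt{3}}{16})*B.
Answer: \frac{1}{2} + \frac{\sqrt{3}}{2} e_{24}


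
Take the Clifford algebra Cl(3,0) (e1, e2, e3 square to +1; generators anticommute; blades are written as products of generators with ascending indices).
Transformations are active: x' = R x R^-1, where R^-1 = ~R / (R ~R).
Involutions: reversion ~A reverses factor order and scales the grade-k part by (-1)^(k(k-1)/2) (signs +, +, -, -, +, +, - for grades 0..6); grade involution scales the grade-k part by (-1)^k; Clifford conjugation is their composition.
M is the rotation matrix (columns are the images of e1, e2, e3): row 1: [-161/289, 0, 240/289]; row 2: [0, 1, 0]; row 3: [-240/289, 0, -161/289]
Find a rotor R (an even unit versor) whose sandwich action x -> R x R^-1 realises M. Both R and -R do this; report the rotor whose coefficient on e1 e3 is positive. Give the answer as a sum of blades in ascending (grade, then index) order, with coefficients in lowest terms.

Method: write R = a + b12*e1 e2 + b13*e1 e3 + b23*e2 e3 with a^2 + b12^2 + b13^2 + b23^2 = 1 (so R^-1 = ~R). Expanding the columns R e_j ~R gives tr M = 4a^2 - 1 and, from the antisymmetric part, M21 - M12 = -4a*b12, M13 - M31 = 4a*b13, M32 - M23 = -4a*b23.
Here tr M = -33/289, so a^2 = (1 + tr M)/4 = 64/289 and a = ±8/17. Taking a = 8/17: M21 - M12 = 0, M13 - M31 = 480/289, M32 - M23 = 0, giving b12 = 0, b13 = 15/17, b23 = 0, i.e. R = 8/17 + 15/17*e1 e3.
Its e1 e3 coefficient is already positive.
Answer: 8/17 + 15/17*e1 e3. Uniqueness: Spin(3) -> SO(3) maps R and -R to the same rotation of trace -33/289; fixing the sign of the e1 e3 coefficient removes the ambiguity.


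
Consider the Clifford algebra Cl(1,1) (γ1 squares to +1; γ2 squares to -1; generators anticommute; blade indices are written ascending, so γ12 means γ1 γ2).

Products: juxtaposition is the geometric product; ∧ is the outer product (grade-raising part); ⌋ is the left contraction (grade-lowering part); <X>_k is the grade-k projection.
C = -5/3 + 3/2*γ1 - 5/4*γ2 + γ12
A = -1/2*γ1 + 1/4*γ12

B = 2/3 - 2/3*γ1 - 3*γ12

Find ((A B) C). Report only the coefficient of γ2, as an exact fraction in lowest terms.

step 1: -5/12 - 1/3*γ1 + 5/3*γ2 + 1/6*γ12
step 2: 22/9 + 65/36*γ1 - 409/144*γ2 - 25/9*γ12
Answer: -409/144


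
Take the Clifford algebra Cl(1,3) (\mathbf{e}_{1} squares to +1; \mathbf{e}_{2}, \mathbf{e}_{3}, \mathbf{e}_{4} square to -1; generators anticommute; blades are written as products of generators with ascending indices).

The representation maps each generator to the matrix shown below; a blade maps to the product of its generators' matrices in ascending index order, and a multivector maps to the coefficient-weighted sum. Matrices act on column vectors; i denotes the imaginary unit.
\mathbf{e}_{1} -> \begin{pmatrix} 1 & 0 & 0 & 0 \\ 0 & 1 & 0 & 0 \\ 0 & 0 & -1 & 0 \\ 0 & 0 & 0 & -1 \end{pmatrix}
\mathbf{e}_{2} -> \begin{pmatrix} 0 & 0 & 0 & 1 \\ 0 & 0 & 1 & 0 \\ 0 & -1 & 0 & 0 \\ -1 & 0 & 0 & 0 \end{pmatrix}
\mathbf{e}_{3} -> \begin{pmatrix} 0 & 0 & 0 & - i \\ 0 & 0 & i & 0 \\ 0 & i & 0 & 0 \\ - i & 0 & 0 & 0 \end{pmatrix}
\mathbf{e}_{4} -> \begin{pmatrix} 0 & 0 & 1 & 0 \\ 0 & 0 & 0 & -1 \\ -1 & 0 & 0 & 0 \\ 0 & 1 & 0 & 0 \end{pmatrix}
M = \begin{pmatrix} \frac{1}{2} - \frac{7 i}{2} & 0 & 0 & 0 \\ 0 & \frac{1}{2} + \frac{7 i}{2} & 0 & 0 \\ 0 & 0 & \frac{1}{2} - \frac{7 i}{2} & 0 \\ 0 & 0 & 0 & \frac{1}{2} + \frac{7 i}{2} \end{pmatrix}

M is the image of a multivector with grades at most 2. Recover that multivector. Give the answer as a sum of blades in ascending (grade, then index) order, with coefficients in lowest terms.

Method: the blade images are trace-orthogonal — tr(rho(e_A) rho(e_B)^-1) = 4 if A = B and 0 otherwise — and rho(e_A)^-1 = (e_A)^2 * rho(e_A) with (e_A)^2 = +1 or -1, so the coefficient of e_A in the preimage is (e_A)^2 * tr(M rho(e_A))/4.
Nonzero projections over blades of grade <= 2: 1: (1)^2 = +1, tr(M 1) = 2, coefficient \frac{1}{2}; e_{2} e_{3}: (e_{2} e_{3})^2 = -1, tr(M rho(e_{2} e_{3})) = -14, coefficient \frac{7}{2}. Every other blade of grade <= 2 projects to 0.
Answer: \frac{1}{2} + \frac{7}{2} e_{2} e_{3}


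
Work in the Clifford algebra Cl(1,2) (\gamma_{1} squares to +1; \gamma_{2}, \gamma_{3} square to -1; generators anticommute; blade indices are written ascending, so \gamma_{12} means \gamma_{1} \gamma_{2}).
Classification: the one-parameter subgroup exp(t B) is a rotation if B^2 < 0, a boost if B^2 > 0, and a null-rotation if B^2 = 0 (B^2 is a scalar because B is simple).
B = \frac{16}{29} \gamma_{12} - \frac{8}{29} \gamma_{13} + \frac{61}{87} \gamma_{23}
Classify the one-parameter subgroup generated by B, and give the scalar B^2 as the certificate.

B^2 term by term: the squares give (\frac{16}{29})^2*(\gamma_{12})^2 + (-\frac{8}{29})^2*(\gamma_{13})^2 + (\frac{61}{87})^2*(\gamma_{23})^2 = \frac{256}{841}*(+1) + \frac{64}{841}*(+1) + \frac{3721}{7569}*(-1) = -\frac{1}{9} (each basis 2-blade squares to minus the product of its generators' squares); cross terms between blades sharing an index anticommute and cancel. So B^2 = -\frac{1}{9}.
Answer: rotation, certificate B^2 = -\frac{1}{9}. No conjugation can change B^2 = -\frac{1}{9}; the sign gives the class.


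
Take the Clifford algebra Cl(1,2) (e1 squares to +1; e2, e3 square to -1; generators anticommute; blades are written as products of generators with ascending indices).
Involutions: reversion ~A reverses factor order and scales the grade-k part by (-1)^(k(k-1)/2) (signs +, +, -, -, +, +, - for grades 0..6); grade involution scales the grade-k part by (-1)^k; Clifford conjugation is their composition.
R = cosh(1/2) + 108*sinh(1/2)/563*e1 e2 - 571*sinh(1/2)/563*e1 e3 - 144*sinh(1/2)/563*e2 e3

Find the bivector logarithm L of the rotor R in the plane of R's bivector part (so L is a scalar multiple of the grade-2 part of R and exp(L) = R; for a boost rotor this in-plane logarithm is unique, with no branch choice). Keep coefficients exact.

The scalar part of R is cosh(1/2), giving the rapidity magnitude (cosh is even); the bivector part supplies orientation, its quotient by sinh of the rapidity is the plane, and L = rapidity * plane — unique in that plane, since flipping both signs leaves L unchanged.
Concretely: cosh(rapidity) = cosh(1/2) gives rapidity = ±1/2, and since rapidity/sinh(rapidity) is even the sign is immaterial: L = (rapidity/sinh(rapidity)) * <R>_2 = (1/(2*sinh(1/2))) * <R>_2.
Answer: 54/563*e1 e2 - 571/1126*e1 e3 - 72/563*e2 e3


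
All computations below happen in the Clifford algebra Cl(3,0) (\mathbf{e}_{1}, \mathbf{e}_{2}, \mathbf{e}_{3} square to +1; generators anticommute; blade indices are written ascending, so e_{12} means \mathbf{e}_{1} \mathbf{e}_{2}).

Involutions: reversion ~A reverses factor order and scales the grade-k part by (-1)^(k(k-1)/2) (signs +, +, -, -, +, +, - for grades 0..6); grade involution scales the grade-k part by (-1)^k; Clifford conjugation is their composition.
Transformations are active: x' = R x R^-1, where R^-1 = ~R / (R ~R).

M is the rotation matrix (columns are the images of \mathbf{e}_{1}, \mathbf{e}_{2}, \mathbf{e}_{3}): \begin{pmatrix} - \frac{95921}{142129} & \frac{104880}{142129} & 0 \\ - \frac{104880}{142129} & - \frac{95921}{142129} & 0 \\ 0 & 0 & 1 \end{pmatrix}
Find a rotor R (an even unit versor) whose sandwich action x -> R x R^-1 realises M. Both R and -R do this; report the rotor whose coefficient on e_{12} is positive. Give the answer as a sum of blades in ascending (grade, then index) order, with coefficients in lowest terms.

Method: write R = a + b12*e_{12} + b13*e_{13} + b23*e_{23} with a^2 + b12^2 + b13^2 + b23^2 = 1 (so R^-1 = ~R). Expanding the columns R e_j ~R gives tr M = 4a^2 - 1 and, from the antisymmetric part, M21 - M12 = -4a*b12, M13 - M31 = 4a*b13, M32 - M23 = -4a*b23.
Here tr M = -\frac{49713}{142129}, so a^2 = (1 + tr M)/4 = \frac{23104}{142129} and a = ±\frac{152}{377}. Taking a = \frac{152}{377}: M21 - M12 = -\frac{209760}{142129}, M13 - M31 = 0, M32 - M23 = 0, giving b12 = \frac{345}{377}, b13 = 0, b23 = 0, i.e. R = \frac{152}{377} + \frac{345}{377} e_{12}.
Its e_{12} coefficient is already positive.
Answer: \frac{152}{377} + \frac{345}{377} e_{12}. Note: both R and -R realise this M (trace -\frac{49713}{142129}); the covering map identifies them, and the e_{12}-coefficient sign is the tie-breaker.


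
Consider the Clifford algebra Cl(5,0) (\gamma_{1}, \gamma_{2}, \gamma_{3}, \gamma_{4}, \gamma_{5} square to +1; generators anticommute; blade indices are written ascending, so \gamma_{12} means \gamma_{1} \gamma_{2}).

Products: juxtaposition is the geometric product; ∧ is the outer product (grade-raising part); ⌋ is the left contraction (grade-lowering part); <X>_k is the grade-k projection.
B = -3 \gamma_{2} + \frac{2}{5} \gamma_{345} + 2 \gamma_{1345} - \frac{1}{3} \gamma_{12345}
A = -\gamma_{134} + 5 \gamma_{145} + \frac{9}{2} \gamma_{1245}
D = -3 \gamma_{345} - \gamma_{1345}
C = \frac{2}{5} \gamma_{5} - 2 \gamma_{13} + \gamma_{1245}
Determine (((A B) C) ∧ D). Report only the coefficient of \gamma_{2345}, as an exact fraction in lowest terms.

step 1: -\frac{23}{2} \gamma_{3} + 2 \gamma_{5} - 2 \gamma_{13} + \frac{2}{5} \gamma_{15} + \frac{32}{3} \gamma_{23} - \frac{1}{3} \gamma_{25} - \frac{9}{5} \gamma_{123} - \frac{27}{2} \gamma_{145} + 3 \gamma_{1234} - 15 \gamma_{1245}
step 2: -\frac{91}{5} - \frac{571}{25} \gamma_{1} + \frac{509}{30} \gamma_{2} - \frac{64}{3} \gamma_{12} - \frac{86}{15} \gamma_{14} - \frac{32}{5} \gamma_{24} - \frac{42}{5} \gamma_{35} - 8 \gamma_{124} - \frac{24}{5} \gamma_{135} + \frac{64}{15} \gamma_{235} + \frac{144}{5} \gamma_{345} - \frac{104}{75} \gamma_{1235} - \frac{32}{3} \gamma_{1345} - 32 \gamma_{2345} - \frac{103}{10} \gamma_{12345}
step 3: \frac{273}{5} \gamma_{345} + \frac{2168}{25} \gamma_{1345} - \frac{509}{10} \gamma_{2345} + \frac{2429}{30} \gamma_{12345}
Answer: -\frac{509}{10}


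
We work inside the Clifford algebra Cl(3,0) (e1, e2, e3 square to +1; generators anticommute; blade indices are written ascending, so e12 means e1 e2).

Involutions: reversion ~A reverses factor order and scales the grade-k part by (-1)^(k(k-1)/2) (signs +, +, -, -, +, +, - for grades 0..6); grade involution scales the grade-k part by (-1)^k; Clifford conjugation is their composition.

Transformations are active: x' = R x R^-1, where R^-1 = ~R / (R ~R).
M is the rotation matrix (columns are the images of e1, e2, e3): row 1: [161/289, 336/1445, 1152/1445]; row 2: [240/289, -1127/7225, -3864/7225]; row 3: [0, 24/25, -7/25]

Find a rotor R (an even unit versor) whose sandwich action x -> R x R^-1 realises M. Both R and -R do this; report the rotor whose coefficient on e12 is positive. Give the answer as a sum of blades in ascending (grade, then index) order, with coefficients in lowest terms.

Method: write R = a + b12*e12 + b13*e13 + b23*e23 with a^2 + b12^2 + b13^2 + b23^2 = 1 (so R^-1 = ~R). Expanding the columns R e_j ~R gives tr M = 4a^2 - 1 and, from the antisymmetric part, M21 - M12 = -4a*b12, M13 - M31 = 4a*b13, M32 - M23 = -4a*b23.
Here tr M = 35/289, so a^2 = (1 + tr M)/4 = 81/289 and a = ±9/17. Taking a = 9/17: M21 - M12 = 864/1445, M13 - M31 = 1152/1445, M32 - M23 = 432/289, giving b12 = -24/85, b13 = 32/85, b23 = -12/17, i.e. R = 9/17 - 24/85*e12 + 32/85*e13 - 12/17*e23.
Its e12 coefficient is negative, so report the other preimage -R.
Answer: -9/17 + 24/85*e12 - 32/85*e13 + 12/17*e23. Sheet selection: the two-to-one cover makes ±R indistinguishable at the matrix level (trace 35/289), so uniqueness comes from the required sign on e12.


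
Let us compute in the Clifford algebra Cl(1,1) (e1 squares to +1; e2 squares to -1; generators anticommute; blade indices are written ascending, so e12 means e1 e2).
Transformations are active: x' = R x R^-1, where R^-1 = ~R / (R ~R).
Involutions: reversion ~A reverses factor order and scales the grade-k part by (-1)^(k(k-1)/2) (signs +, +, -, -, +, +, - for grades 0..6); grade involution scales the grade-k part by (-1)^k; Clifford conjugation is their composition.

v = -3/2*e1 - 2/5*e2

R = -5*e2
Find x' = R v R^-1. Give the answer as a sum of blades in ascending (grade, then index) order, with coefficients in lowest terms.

~R = -5*e2, and R ~R = -25, so R^-1 = ~R / (-25).
R v = -2 - 15/2*e12
Answer: 3/2*e1 - 2/5*e2


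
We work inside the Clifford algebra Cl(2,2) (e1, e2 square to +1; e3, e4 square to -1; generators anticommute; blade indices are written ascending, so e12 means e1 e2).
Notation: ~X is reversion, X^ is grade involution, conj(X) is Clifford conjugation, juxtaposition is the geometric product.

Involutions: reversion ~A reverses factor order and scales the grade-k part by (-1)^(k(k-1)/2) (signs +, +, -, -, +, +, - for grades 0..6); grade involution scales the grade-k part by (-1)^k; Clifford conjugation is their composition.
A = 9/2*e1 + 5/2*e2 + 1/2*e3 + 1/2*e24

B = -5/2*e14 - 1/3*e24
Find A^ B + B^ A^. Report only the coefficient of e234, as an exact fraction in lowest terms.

first term: -1/6 + 145/12*e4 + 5/4*e12 - 19/4*e124 - 5/4*e134 - 1/6*e234
second term: -1/6 - 145/12*e4 - 5/4*e12 - 19/4*e124 - 5/4*e134 - 1/6*e234
Answer: -1/3


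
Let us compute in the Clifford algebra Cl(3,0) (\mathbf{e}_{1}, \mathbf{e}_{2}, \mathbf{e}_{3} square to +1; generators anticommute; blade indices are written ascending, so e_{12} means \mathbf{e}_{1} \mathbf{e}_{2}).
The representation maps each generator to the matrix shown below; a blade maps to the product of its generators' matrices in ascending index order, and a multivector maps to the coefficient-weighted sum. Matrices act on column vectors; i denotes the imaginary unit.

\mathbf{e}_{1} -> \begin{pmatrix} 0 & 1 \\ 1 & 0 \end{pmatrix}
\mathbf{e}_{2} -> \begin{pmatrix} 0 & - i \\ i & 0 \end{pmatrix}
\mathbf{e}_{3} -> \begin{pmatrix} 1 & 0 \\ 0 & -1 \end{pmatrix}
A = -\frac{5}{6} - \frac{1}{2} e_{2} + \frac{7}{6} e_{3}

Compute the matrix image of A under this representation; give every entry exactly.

M = (-\frac{5}{6})*1 + (-\frac{1}{2})*rho(e_{2}) + (\frac{7}{6})*rho(e_{3}), summed entrywise (1 is the identity matrix):
Answer: \begin{pmatrix} \frac{1}{3} & \frac{i}{2} \\ - \frac{i}{2} & -2 \end{pmatrix}


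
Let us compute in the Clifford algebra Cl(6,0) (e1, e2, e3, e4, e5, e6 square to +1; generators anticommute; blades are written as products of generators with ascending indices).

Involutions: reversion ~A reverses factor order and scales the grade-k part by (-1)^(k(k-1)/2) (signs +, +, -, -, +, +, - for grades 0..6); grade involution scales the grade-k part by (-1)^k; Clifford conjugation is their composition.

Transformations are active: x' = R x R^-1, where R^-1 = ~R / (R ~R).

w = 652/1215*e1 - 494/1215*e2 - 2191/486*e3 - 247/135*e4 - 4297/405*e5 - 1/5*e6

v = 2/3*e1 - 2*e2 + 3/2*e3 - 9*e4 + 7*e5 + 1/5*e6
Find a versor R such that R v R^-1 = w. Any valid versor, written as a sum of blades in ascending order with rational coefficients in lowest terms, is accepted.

Sketch: the shared square 123061/900 makes R = v + w = 1462/1215*e1 - 2924/1215*e2 - 731/243*e3 - 1462/135*e4 - 1462/405*e5 the natural versor; its sandwich fixes that direction, negates (v - w)/2, and sends v to w.
Answer: 1462/1215*e1 - 2924/1215*e2 - 731/243*e3 - 1462/135*e4 - 1462/405*e5


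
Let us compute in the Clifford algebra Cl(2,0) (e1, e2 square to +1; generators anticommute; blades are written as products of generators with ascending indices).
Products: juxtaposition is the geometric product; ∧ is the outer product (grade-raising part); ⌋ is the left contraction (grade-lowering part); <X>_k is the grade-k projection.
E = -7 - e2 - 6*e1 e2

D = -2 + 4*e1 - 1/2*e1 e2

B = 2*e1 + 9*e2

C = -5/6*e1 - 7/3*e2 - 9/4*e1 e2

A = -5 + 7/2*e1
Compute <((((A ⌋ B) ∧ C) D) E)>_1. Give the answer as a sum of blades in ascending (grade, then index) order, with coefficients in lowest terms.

step 1: 7 - 10*e1 - 45*e2
step 2: -35/6*e1 - 49/3*e2 - 359/12*e1 e2
step 3: -919/24 + 7/2*e1 + 621/4*e2 + 751/6*e1 e2
step 4: 20731/24 + 4691/6*e1 - 25667/24*e2 - 7799/12*e1 e2
step 5: 4691/6*e1 - 25667/24*e2
Answer: 4691/6*e1 - 25667/24*e2


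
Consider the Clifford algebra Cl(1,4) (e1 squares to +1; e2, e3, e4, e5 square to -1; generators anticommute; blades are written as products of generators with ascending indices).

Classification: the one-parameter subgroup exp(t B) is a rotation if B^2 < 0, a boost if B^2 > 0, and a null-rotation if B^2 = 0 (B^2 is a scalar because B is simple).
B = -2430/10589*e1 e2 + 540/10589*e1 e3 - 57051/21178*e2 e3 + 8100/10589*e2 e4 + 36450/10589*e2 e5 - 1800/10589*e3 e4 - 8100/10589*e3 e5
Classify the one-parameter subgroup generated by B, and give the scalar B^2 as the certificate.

B^2 term by term: the squares give (-2430/10589)^2*(e1 e2)^2 + (540/10589)^2*(e1 e3)^2 + (-57051/21178)^2*(e2 e3)^2 + (8100/10589)^2*(e2 e4)^2 + (36450/10589)^2*(e2 e5)^2 + (-1800/10589)^2*(e3 e4)^2 + (-8100/10589)^2*(e3 e5)^2 = 5904900/112126921*(+1) + 291600/112126921*(+1) + 3254816601/448507684*(-1) + 65610000/112126921*(-1) + 1328602500/112126921*(-1) + 3240000/112126921*(-1) + 65610000/112126921*(-1) = -81/4 (each basis 2-blade squares to minus the product of its generators' squares); cross terms between blades sharing an index anticommute and cancel; the commuting (index-disjoint) pairs give grade-4 terms 2*c*c'*(blade product), which cancel blade by blade — e1 e2 e3 e4: 8748000/112126921 - 8748000/112126921 = 0; e1 e2 e3 e5: 39366000/112126921 - 39366000/112126921 = 0; e2 e3 e4 e5: 131220000/112126921 - 131220000/112126921 = 0 — confirming B is simple. So B^2 = -81/4.
Answer: rotation, certificate B^2 = -81/4. The invariant at work: B^2 = -81/4 is unchanged by conjugation, hence its sign classifies the subgroup whatever basis B is written in.


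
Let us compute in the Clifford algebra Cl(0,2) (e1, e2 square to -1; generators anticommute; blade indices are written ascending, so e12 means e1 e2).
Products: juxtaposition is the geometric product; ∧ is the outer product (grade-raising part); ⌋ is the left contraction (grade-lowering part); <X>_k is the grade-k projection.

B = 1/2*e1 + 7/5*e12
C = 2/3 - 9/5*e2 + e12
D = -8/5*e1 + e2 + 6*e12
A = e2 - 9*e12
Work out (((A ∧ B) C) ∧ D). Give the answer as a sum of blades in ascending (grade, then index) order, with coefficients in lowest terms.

step 1: -1/2*e12
step 2: 1/2 - 9/10*e1 - 1/3*e12
step 3: -4/5*e1 + 1/2*e2 + 21/10*e12
Answer: -4/5*e1 + 1/2*e2 + 21/10*e12


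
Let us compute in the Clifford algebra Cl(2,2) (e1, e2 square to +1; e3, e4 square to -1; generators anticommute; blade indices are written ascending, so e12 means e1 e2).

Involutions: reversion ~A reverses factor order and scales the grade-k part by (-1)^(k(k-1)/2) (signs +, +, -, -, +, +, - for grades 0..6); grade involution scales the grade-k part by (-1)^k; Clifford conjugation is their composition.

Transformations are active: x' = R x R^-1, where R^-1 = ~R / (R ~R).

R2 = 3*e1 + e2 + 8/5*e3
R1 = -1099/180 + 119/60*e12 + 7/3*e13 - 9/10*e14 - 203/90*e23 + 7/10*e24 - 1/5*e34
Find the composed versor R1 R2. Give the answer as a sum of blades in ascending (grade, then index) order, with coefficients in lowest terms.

Distribute over the terms of R2 (each basis-blade product reordered to ascending indices, repeated generators contracted through their squares):
R1 (3*e1) = -1099/60*e1 - 119/20*e2 - 7*e3 + 27/10*e4 - 203/30*e123 + 21/10*e124 - 3/5*e134
R1 (e2) = 119/60*e1 - 1099/180*e2 + 203/90*e3 - 7/10*e4 - 7/3*e123 + 9/10*e124 - 1/5*e234
R1 (8/5*e3) = -56/15*e1 + 812/225*e2 - 2198/225*e3 - 8/25*e4 + 238/75*e123 + 36/25*e134 - 28/25*e234
Summing the partial products and collecting blades:
Answer: -301/15*e1 - 1267/150*e2 - 2177/150*e3 + 42/25*e4 - 889/150*e123 + 3*e124 + 21/25*e134 - 33/25*e234


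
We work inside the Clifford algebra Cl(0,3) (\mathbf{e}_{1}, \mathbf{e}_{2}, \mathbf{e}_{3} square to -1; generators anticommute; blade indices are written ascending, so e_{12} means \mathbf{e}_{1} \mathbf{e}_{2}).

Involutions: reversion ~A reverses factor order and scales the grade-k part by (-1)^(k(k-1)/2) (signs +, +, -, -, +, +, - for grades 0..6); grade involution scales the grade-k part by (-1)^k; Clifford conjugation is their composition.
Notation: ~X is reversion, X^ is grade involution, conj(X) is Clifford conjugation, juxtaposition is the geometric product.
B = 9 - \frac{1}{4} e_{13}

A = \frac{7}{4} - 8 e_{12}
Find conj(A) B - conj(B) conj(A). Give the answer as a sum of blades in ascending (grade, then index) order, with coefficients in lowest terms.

first term: \frac{63}{4} + 72 e_{12} - \frac{7}{16} e_{13} - 2 e_{23}
second term: \frac{63}{4} + 72 e_{12} + \frac{7}{16} e_{13} - 2 e_{23}
Answer: -\frac{7}{8} e_{13}
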